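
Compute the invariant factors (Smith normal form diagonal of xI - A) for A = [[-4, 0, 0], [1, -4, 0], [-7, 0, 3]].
The Jordan structure of A has elementary divisors (x + 4)^2, (x - 3). Arranging the block sizes at each eigenvalue in decreasing order and taking row products gives the invariant factors.

Invariant factors (smallest first, each dividing the next): (x - 3)(x + 4)^2.

Check: the last factor (x - 3)(x + 4)^2 is the minimal polynomial, and the product (x - 3)(x + 4)^2 is the characteristic polynomial.

(x - 3)(x + 4)^2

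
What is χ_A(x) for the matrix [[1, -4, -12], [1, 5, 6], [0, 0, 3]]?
χ_A(x) = (x - 3)^3

xI - A = [[x - 1, 4, 12], [-1, x - 5, -6], [0, 0, x - 3]].

Expanding det(xI - A) along the first row:
det(xI - A) = + (x - 1)·det([[x - 5, -6], [0, x - 3]]) - (4)·det([[-1, -6], [0, x - 3]]) + (12)·det([[-1, x - 5], [0, 0]]).

Evaluating gives χ_A(x) = x^3 - 9x^2 + 27x - 27 = (x - 3)^3.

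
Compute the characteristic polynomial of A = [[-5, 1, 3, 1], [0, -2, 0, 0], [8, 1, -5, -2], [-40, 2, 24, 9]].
xI - A = [[x + 5, -1, -3, -1], [0, x + 2, 0, 0], [-8, -1, x + 5, 2], [40, -2, -24, x - 9]].

Expanding det(xI - A) along the first row:
det(xI - A) = + (x + 5)·det([[x + 2, 0, 0], [-1, x + 5, 2], [-2, -24, x - 9]]) - (-1)·det([[0, 0, 0], [-8, x + 5, 2], [40, -24, x - 9]]) + (-3)·det([[0, x + 2, 0], [-8, -1, 2], [40, -2, x - 9]]) - (-1)·det([[0, x + 2, 0], [-8, -1, x + 5], [40, -2, -24]]).

Evaluating gives χ_A(x) = x^4 + 3x^3 + x^2 - 3x - 2 = (x - 1)(x + 1)^2(x + 2).

χ_A(x) = (x - 1)(x + 1)^2(x + 2)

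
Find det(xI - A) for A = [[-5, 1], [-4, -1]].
xI - A = [[x + 5, -1], [4, x + 1]].

Expanding det(xI - A) along the first row:
det(xI - A) = + (x + 5)·det([[x + 1]]) - (-1)·det([[4]]).

Evaluating gives χ_A(x) = x^2 + 6x + 9 = (x + 3)^2.

χ_A(x) = (x + 3)^2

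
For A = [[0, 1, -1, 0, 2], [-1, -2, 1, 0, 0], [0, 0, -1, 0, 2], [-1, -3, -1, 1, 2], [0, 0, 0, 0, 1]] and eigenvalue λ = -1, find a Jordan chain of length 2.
v_1 = [[0, 1, 0, 1, 0]]^T, v_2 = [[1, -1, 0, -1, 0]]^T

We seek v_1 ∈ ker((A + I)^2) \ ker(A + I), then set v_{i+1} = (A + I) v_i.

One such chain is v_1 = [[0, 1, 0, 1, 0]]^T, v_2 = [[1, -1, 0, -1, 0]]^T. Check: (A + I) v_2 = [[0, 0, 0, 0, 0]]^T = 0.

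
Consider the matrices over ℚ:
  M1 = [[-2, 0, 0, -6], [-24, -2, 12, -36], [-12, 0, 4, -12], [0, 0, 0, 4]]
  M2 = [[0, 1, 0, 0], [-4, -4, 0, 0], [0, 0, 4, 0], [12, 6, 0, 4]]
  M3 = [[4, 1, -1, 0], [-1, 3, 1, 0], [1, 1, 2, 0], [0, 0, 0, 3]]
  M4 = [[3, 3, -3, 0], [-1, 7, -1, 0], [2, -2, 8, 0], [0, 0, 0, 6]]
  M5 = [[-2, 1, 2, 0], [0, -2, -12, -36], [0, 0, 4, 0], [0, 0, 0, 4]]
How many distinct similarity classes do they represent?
4 classes: {M1}, {M2, M5}, {M3}, {M4}

Characteristic polynomials: χ_{M1} = (x - 4)^2(x + 2)^2, χ_{M2} = (x - 4)^2(x + 2)^2, χ_{M3} = (x - 3)^4, χ_{M4} = (x - 6)^4, χ_{M5} = (x - 4)^2(x + 2)^2.

{M1}: invariant factors (x - 4)(x + 2), (x - 4)(x + 2).

{M2, M5}: invariant factors x - 4, (x - 4)(x + 2)^2.

{M3}: invariant factors x - 3, (x - 3)^3.

{M4}: invariant factors x - 6, x - 6, (x - 6)^2.

Matrices are similar if and only if their invariant-factor lists agree; the partition into similarity classes is {M1}, {M2, M5}, {M3}, {M4}.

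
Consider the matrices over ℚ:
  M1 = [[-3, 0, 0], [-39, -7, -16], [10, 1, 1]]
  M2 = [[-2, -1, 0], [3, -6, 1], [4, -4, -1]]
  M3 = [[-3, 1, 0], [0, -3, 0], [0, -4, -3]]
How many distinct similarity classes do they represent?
2 classes: {M1, M2}, {M3}

Characteristic polynomials: χ_{M1} = (x + 3)^3, χ_{M2} = (x + 3)^3, χ_{M3} = (x + 3)^3.

{M1, M2}: invariant factors (x + 3)^3.

{M3}: invariant factors x + 3, (x + 3)^2.

Matrices are similar if and only if their invariant-factor lists agree; the partition into similarity classes is {M1, M2}, {M3}.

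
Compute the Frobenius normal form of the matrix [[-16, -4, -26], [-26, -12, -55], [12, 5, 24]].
R = [[0, 0, -12], [1, 0, -3], [0, 1, -4]]

The invariant factors of A (the non-unit diagonal entries of the Smith normal form of xI - A over ℚ[x]) are (x + 4)(x^2 + 3), each dividing the next. The characteristic polynomial is their product, (x + 4)(x^2 + 3).

The rational canonical form is the block-diagonal matrix of companion matrices C(f_i):
R = [[0, 0, -12], [1, 0, -3], [0, 1, -4]].

Note the characteristic polynomial does not split into linear factors over ℚ, so A has no Jordan form over ℚ; the rational canonical form exists over any field.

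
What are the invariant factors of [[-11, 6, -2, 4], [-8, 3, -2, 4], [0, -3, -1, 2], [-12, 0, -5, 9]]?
(x - 1)^3(x + 3)

The Jordan structure of A has elementary divisors (x + 3), (x - 1)^3. Arranging the block sizes at each eigenvalue in decreasing order and taking row products gives the invariant factors.

Invariant factors (smallest first, each dividing the next): (x - 1)^3(x + 3).

Check: the last factor (x - 1)^3(x + 3) is the minimal polynomial, and the product (x - 1)^3(x + 3) is the characteristic polynomial.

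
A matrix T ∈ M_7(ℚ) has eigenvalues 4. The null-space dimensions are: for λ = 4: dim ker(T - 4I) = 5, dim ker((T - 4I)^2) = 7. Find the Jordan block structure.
Jordan blocks: (4, 2), (4, 2), (4, 1), (4, 1), (4, 1)

λ = 4: successive nullity increments [5, 2] count blocks of size ≥ k; block sizes are [2, 2, 1, 1, 1].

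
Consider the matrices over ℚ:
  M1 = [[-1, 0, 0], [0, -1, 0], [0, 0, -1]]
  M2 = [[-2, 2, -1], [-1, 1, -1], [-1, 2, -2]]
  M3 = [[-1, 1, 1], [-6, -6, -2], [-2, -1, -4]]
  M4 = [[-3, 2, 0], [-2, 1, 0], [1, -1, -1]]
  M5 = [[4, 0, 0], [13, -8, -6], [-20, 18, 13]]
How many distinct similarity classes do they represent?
Characteristic polynomials: χ_{M1} = (x + 1)^3, χ_{M2} = (x + 1)^3, χ_{M3} = (x + 3)(x + 4)^2, χ_{M4} = (x + 1)^3, χ_{M5} = (x - 4)^2(x - 1).

{M1}: invariant factors x + 1, x + 1, x + 1.

{M2, M4}: invariant factors x + 1, (x + 1)^2.

{M3}: invariant factors (x + 3)(x + 4)^2.

{M5}: invariant factors (x - 4)^2(x - 1).

Matrices are similar if and only if their invariant-factor lists agree; the partition into similarity classes is {M1}, {M2, M4}, {M3}, {M5}.

4 classes: {M1}, {M2, M4}, {M3}, {M5}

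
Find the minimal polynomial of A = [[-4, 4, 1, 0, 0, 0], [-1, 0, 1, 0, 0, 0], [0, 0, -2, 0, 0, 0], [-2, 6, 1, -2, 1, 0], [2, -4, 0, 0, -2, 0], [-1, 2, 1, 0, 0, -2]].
The characteristic polynomial factors as (x + 2)^6. The minimal polynomial is ∏(x - λ)^{k_λ} where k_λ is the size of the largest Jordan block at λ.

For λ = -2: rank(A + 2I) = 3, and the largest Jordan block has size 3 (the smallest k with rank((A + 2I)^k) = rank((A + 2I)^(k+1))).

So m_A(x) = (x + 2)^3.

m_A(x) = (x + 2)^3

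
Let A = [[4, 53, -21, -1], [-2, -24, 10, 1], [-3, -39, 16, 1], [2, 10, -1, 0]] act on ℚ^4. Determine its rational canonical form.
The invariant factors of A (the non-unit diagonal entries of the Smith normal form of xI - A over ℚ[x]) are (x^2 + 2x + 3)^2, each dividing the next. The characteristic polynomial is their product, (x^2 + 2x + 3)^2.

The rational canonical form is the block-diagonal matrix of companion matrices C(f_i):
R = [[0, 0, 0, -9], [1, 0, 0, -12], [0, 1, 0, -10], [0, 0, 1, -4]].

Note the characteristic polynomial does not split into linear factors over ℚ, so A has no Jordan form over ℚ; the rational canonical form exists over any field.

R = [[0, 0, 0, -9], [1, 0, 0, -12], [0, 1, 0, -10], [0, 0, 1, -4]]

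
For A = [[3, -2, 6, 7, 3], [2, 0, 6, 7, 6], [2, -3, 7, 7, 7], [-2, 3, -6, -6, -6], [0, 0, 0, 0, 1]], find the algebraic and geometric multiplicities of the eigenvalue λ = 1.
The characteristic polynomial is (x - 1)^5, so the factor x - 1 appears with exponent 5: the algebraic multiplicity is 5.

rank(A - I) = 3, so the eigenspace has dimension 5 - 3 = 2: the geometric multiplicity is 2.

Since 2 < 5, A is not diagonalizable.

algebraic multiplicity 5, geometric multiplicity 2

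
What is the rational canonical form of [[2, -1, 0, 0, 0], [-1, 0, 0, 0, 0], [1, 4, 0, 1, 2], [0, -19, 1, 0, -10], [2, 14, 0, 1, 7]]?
R = [[0, 1, 0, 0, 0], [1, 2, 0, 0, 0], [0, 0, 0, 0, -5], [0, 0, 1, 0, -9], [0, 0, 0, 1, 7]]

The invariant factors of A (the non-unit diagonal entries of the Smith normal form of xI - A over ℚ[x]) are x^2 - 2x - 1, (x - 5)(x^2 - 2x - 1), each dividing the next. The characteristic polynomial is their product, (x - 5)(x^2 - 2x - 1)^2.

The rational canonical form is the block-diagonal matrix of companion matrices C(f_i):
R = [[0, 1, 0, 0, 0], [1, 2, 0, 0, 0], [0, 0, 0, 0, -5], [0, 0, 1, 0, -9], [0, 0, 0, 1, 7]].

Note the characteristic polynomial does not split into linear factors over ℚ, so A has no Jordan form over ℚ; the rational canonical form exists over any field.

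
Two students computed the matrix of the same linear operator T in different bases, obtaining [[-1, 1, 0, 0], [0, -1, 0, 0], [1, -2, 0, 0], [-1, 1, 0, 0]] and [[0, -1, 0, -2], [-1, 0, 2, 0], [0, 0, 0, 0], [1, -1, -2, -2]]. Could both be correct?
Two matrices over a field are similar if and only if they have the same invariant factors.

Both A and B have characteristic polynomial x^2(x + 1)^2 and minimal polynomial x(x + 1)^2. Computing further, both have invariant factors x, x(x + 1)^2. Hence A and B are similar.

Yes.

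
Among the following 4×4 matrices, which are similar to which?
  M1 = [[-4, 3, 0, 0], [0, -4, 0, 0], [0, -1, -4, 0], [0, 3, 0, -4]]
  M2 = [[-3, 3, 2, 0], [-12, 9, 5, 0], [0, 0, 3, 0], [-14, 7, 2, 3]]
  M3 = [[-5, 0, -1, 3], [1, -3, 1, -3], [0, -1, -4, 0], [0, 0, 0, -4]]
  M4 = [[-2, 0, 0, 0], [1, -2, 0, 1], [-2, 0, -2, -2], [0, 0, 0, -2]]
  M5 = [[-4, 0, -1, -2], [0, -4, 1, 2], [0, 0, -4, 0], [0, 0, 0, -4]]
Characteristic polynomials: χ_{M1} = (x + 4)^4, χ_{M2} = (x - 3)^4, χ_{M3} = (x + 4)^4, χ_{M4} = (x + 2)^4, χ_{M5} = (x + 4)^4.

{M1, M5}: invariant factors x + 4, x + 4, (x + 4)^2.

{M2}: invariant factors x - 3, (x - 3)^3.

{M3}: invariant factors x + 4, (x + 4)^3.

{M4}: invariant factors x + 2, x + 2, (x + 2)^2.

Matrices are similar if and only if their invariant-factor lists agree; the partition into similarity classes is {M1, M5}, {M2}, {M3}, {M4}.

4 classes: {M1, M5}, {M2}, {M3}, {M4}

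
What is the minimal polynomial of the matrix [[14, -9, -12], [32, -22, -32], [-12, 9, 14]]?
The characteristic polynomial factors as (x - 2)^3. The minimal polynomial is ∏(x - λ)^{k_λ} where k_λ is the size of the largest Jordan block at λ.

For λ = 2: rank(A - 2I) = 1, and the largest Jordan block has size 2 (the smallest k with rank((A - 2I)^k) = rank((A - 2I)^(k+1))).

So m_A(x) = (x - 2)^2.

m_A(x) = (x - 2)^2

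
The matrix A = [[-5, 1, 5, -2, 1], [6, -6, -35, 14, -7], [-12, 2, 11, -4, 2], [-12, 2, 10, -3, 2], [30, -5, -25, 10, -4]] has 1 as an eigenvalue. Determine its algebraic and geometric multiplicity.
algebraic multiplicity 3, geometric multiplicity 3

The characteristic polynomial is (x - 1)^3(x + 5)^2, so the factor x - 1 appears with exponent 3: the algebraic multiplicity is 3.

rank(A - I) = 2, so the eigenspace has dimension 5 - 2 = 3: the geometric multiplicity is 3.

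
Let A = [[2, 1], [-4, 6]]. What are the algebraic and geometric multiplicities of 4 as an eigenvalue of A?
The characteristic polynomial is (x - 4)^2, so the factor x - 4 appears with exponent 2: the algebraic multiplicity is 2.

rank(A - 4I) = 1, so the eigenspace has dimension 2 - 1 = 1: the geometric multiplicity is 1.

Since 1 < 2, A is not diagonalizable.

algebraic multiplicity 2, geometric multiplicity 1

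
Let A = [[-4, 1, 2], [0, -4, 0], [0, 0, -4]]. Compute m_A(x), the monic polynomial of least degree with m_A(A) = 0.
The characteristic polynomial factors as (x + 4)^3. The minimal polynomial is ∏(x - λ)^{k_λ} where k_λ is the size of the largest Jordan block at λ.

For λ = -4: rank(A + 4I) = 1, and the largest Jordan block has size 2 (the smallest k with rank((A + 4I)^k) = rank((A + 4I)^(k+1))).

So m_A(x) = (x + 4)^2.

m_A(x) = (x + 4)^2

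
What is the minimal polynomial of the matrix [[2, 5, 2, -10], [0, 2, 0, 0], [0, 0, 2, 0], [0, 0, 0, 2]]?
The characteristic polynomial factors as (x - 2)^4. The minimal polynomial is ∏(x - λ)^{k_λ} where k_λ is the size of the largest Jordan block at λ.

For λ = 2: rank(A - 2I) = 1, and the largest Jordan block has size 2 (the smallest k with rank((A - 2I)^k) = rank((A - 2I)^(k+1))).

So m_A(x) = (x - 2)^2.

m_A(x) = (x - 2)^2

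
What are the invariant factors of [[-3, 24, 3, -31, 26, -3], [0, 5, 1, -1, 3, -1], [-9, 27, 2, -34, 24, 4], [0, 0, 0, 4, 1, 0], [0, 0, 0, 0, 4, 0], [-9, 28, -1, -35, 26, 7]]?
(x - 4)^2, (x - 6)(x - 4)^2(x + 3)

The Jordan structure of A has elementary divisors (x + 3), (x - 4)^2, (x - 4)^2, (x - 6). Arranging the block sizes at each eigenvalue in decreasing order and taking row products gives the invariant factors.

Invariant factors (smallest first, each dividing the next): (x - 4)^2, (x - 6)(x - 4)^2(x + 3).

Check: the last factor (x - 6)(x - 4)^2(x + 3) is the minimal polynomial, and the product (x - 6)(x - 4)^4(x + 3) is the characteristic polynomial.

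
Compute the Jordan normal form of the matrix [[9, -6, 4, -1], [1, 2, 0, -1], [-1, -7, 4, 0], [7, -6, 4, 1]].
The characteristic polynomial is det(xI - A) = (x - 6)^2(x - 2)^2, so the eigenvalues are 2 (algebraic multiplicity 2), 6 (algebraic multiplicity 2).

For λ = 2: rank(A - 2I) = 3, rank((A - 2I)^2) = 2. The eigenspace has dimension 4 - 3 = 1, so there is 1 Jordan block; the rank sequence gives block sizes [2].

For λ = 6: rank(A - 6I) = 3, rank((A - 6I)^2) = 2. The eigenspace has dimension 4 - 3 = 1, so there is 1 Jordan block; the rank sequence gives block sizes [2].

Assembling the blocks gives the Jordan form J above.

J = [[2, 1, 0, 0], [0, 2, 0, 0], [0, 0, 6, 1], [0, 0, 0, 6]]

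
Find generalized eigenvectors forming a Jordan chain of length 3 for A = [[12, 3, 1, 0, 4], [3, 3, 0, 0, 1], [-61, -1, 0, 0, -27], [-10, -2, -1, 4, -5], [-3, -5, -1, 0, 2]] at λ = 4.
v_1 = [[0, 2, -9, 0, 1]]^T, v_2 = [[1, -1, 7, 0, -3]]^T, v_3 = [[0, 1, -7, 0, 1]]^T

We seek v_1 ∈ ker((A - 4I)^3) \ ker((A - 4I)^2), then set v_{i+1} = (A - 4I) v_i.

One such chain is v_1 = [[0, 2, -9, 0, 1]]^T, v_2 = [[1, -1, 7, 0, -3]]^T, v_3 = [[0, 1, -7, 0, 1]]^T. Check: (A - 4I) v_3 = [[0, 0, 0, 0, 0]]^T = 0.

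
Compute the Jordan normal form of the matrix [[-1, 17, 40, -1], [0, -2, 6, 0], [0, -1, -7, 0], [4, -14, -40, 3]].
The characteristic polynomial is det(xI - A) = (x - 1)^2(x + 4)(x + 5), so the eigenvalues are -5 (algebraic multiplicity 1), -4 (algebraic multiplicity 1), 1 (algebraic multiplicity 2).

For λ = -5: algebraic multiplicity 1 gives one 1×1 block.

For λ = -4: algebraic multiplicity 1 gives one 1×1 block.

For λ = 1: rank(A - I) = 3, rank((A - I)^2) = 2. The eigenspace has dimension 4 - 3 = 1, so there is 1 Jordan block; the rank sequence gives block sizes [2].

Assembling the blocks gives the Jordan form J above.

J = [[-5, 0, 0, 0], [0, -4, 0, 0], [0, 0, 1, 1], [0, 0, 0, 1]]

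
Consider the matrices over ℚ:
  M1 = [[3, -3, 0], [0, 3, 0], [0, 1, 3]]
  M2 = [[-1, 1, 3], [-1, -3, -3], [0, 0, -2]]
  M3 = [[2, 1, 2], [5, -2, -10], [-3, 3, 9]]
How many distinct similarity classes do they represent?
2 classes: {M1, M3}, {M2}

Characteristic polynomials: χ_{M1} = (x - 3)^3, χ_{M2} = (x + 2)^3, χ_{M3} = (x - 3)^3.

{M1, M3}: invariant factors x - 3, (x - 3)^2.

{M2}: invariant factors x + 2, (x + 2)^2.

Matrices are similar if and only if their invariant-factor lists agree; the partition into similarity classes is {M1, M3}, {M2}.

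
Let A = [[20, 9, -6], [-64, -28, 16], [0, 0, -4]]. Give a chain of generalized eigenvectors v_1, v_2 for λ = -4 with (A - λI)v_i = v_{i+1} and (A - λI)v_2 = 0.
v_1 = [[-2, 5, 0]]^T, v_2 = [[-3, 8, 0]]^T

We seek v_1 ∈ ker((A + 4I)^2) \ ker(A + 4I), then set v_{i+1} = (A + 4I) v_i.

One such chain is v_1 = [[-2, 5, 0]]^T, v_2 = [[-3, 8, 0]]^T. Check: (A + 4I) v_2 = [[0, 0, 0]]^T = 0.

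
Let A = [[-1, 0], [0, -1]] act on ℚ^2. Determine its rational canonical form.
The invariant factors of A (the non-unit diagonal entries of the Smith normal form of xI - A over ℚ[x]) are x + 1, x + 1, each dividing the next. The characteristic polynomial is their product, (x + 1)^2.

The rational canonical form is the block-diagonal matrix of companion matrices C(f_i):
R = [[-1, 0], [0, -1]].

R = [[-1, 0], [0, -1]]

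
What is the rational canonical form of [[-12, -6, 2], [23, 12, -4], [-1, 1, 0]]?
R = [[0, 0, -2], [1, 0, 0], [0, 1, 0]]

The invariant factors of A (the non-unit diagonal entries of the Smith normal form of xI - A over ℚ[x]) are x^3 + 2, each dividing the next. The characteristic polynomial is their product, x^3 + 2.

The rational canonical form is the block-diagonal matrix of companion matrices C(f_i):
R = [[0, 0, -2], [1, 0, 0], [0, 1, 0]].

Note the characteristic polynomial does not split into linear factors over ℚ, so A has no Jordan form over ℚ; the rational canonical form exists over any field.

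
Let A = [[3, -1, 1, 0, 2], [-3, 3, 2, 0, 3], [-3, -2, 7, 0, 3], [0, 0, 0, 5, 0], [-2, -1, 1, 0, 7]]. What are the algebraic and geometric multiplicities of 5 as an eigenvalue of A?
algebraic multiplicity 5, geometric multiplicity 3

The characteristic polynomial is (x - 5)^5, so the factor x - 5 appears with exponent 5: the algebraic multiplicity is 5.

rank(A - 5I) = 2, so the eigenspace has dimension 5 - 2 = 3: the geometric multiplicity is 3.

Since 3 < 5, A is not diagonalizable.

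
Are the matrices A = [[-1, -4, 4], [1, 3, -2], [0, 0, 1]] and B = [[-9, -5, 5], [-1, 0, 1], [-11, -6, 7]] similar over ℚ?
No.

trace(A) = 3 but trace(B) = -2. The trace is a similarity invariant, so A and B are not similar.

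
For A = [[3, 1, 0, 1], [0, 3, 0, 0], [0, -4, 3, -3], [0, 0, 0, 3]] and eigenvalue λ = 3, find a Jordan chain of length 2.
We seek v_1 ∈ ker((A - 3I)^2) \ ker(A - 3I), then set v_{i+1} = (A - 3I) v_i.

One such chain is v_1 = [[0, 1, 1, 0]]^T, v_2 = [[1, 0, -4, 0]]^T. Check: (A - 3I) v_2 = [[0, 0, 0, 0]]^T = 0.

v_1 = [[0, 1, 1, 0]]^T, v_2 = [[1, 0, -4, 0]]^T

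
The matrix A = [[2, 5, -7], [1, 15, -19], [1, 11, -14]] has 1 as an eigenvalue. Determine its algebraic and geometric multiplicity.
The characteristic polynomial is (x - 1)^3, so the factor x - 1 appears with exponent 3: the algebraic multiplicity is 3.

rank(A - I) = 2, so the eigenspace has dimension 3 - 2 = 1: the geometric multiplicity is 1.

Since 1 < 3, A is not diagonalizable.

algebraic multiplicity 3, geometric multiplicity 1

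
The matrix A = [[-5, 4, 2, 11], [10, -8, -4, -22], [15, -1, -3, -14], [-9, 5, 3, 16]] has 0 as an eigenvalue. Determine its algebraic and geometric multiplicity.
The characteristic polynomial is x^4, so the factor x appears with exponent 4: the algebraic multiplicity is 4.

rank(A) = 2, so the eigenspace has dimension 4 - 2 = 2: the geometric multiplicity is 2.

Since 2 < 4, A is not diagonalizable.

algebraic multiplicity 4, geometric multiplicity 2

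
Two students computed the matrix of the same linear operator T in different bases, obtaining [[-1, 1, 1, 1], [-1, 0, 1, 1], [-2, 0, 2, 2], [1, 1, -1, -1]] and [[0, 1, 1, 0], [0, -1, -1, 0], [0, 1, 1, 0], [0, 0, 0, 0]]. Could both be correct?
No.

Both have characteristic polynomial x^4, but the minimal polynomial of A is x^3 while the minimal polynomial of B is x^2. The minimal polynomial is a similarity invariant, so A and B are not similar.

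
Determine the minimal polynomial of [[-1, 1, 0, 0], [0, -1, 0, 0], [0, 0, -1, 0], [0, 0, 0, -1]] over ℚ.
m_A(x) = (x + 1)^2

The characteristic polynomial factors as (x + 1)^4. The minimal polynomial is ∏(x - λ)^{k_λ} where k_λ is the size of the largest Jordan block at λ.

For λ = -1: rank(A + I) = 1, and the largest Jordan block has size 2 (the smallest k with rank((A + I)^k) = rank((A + I)^(k+1))).

So m_A(x) = (x + 1)^2.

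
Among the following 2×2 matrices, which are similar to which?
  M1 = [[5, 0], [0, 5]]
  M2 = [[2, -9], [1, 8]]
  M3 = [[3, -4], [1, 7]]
Characteristic polynomials: χ_{M1} = (x - 5)^2, χ_{M2} = (x - 5)^2, χ_{M3} = (x - 5)^2.

{M1}: invariant factors x - 5, x - 5.

{M2, M3}: invariant factors (x - 5)^2.

Matrices are similar if and only if their invariant-factor lists agree; the partition into similarity classes is {M1}, {M2, M3}.

2 classes: {M1}, {M2, M3}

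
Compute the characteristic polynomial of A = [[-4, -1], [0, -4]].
xI - A = [[x + 4, 1], [0, x + 4]].

Expanding det(xI - A) along the first row:
det(xI - A) = + (x + 4)·det([[x + 4]]) - (1)·det([[0]]).

Evaluating gives χ_A(x) = x^2 + 8x + 16 = (x + 4)^2.

χ_A(x) = (x + 4)^2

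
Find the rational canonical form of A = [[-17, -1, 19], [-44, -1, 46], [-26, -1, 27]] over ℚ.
R = [[0, 0, 27], [1, 0, -27], [0, 1, 9]]

The invariant factors of A (the non-unit diagonal entries of the Smith normal form of xI - A over ℚ[x]) are (x - 3)^3, each dividing the next. The characteristic polynomial is their product, (x - 3)^3.

The rational canonical form is the block-diagonal matrix of companion matrices C(f_i):
R = [[0, 0, 27], [1, 0, -27], [0, 1, 9]].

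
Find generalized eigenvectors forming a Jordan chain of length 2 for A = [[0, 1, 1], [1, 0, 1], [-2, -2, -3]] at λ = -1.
We seek v_1 ∈ ker((A + I)^2) \ ker(A + I), then set v_{i+1} = (A + I) v_i.

One such chain is v_1 = [[0, 2, -1]]^T, v_2 = [[1, 1, -2]]^T. Check: (A + I) v_2 = [[0, 0, 0]]^T = 0.

v_1 = [[0, 2, -1]]^T, v_2 = [[1, 1, -2]]^T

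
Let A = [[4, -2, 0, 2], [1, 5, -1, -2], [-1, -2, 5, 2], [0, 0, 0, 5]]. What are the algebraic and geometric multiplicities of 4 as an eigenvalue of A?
The characteristic polynomial is (x - 5)^3(x - 4), so the factor x - 4 appears with exponent 1: the algebraic multiplicity is 1.

rank(A - 4I) = 3, so the eigenspace has dimension 4 - 3 = 1: the geometric multiplicity is 1.

algebraic multiplicity 1, geometric multiplicity 1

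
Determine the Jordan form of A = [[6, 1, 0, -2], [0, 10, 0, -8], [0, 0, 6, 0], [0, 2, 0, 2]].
J = [[6, 1, 0, 0], [0, 6, 0, 0], [0, 0, 6, 0], [0, 0, 0, 6]]

The characteristic polynomial is det(xI - A) = (x - 6)^4, so the eigenvalues are 6 (algebraic multiplicity 4).

For λ = 6: rank(A - 6I) = 1, rank((A - 6I)^2) = 0. The eigenspace has dimension 4 - 1 = 3, so there are 3 Jordan blocks; the rank sequence gives block sizes [2, 1, 1].

Assembling the blocks gives the Jordan form J above.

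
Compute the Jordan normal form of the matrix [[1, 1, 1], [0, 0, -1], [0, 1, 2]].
The characteristic polynomial is det(xI - A) = (x - 1)^3, so the eigenvalues are 1 (algebraic multiplicity 3).

For λ = 1: rank(A - I) = 1, rank((A - I)^2) = 0. The eigenspace has dimension 3 - 1 = 2, so there are 2 Jordan blocks; the rank sequence gives block sizes [2, 1].

Assembling the blocks gives the Jordan form J above.

J = [[1, 1, 0], [0, 1, 0], [0, 0, 1]]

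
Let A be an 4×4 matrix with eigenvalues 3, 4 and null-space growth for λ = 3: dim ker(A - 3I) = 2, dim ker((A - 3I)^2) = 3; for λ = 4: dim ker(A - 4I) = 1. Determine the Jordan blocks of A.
λ = 3: successive nullity increments [2, 1] count blocks of size ≥ k; block sizes are [2, 1].
λ = 4: successive nullity increments [1] count blocks of size ≥ k; block sizes are [1].

Jordan blocks: (3, 2), (3, 1), (4, 1)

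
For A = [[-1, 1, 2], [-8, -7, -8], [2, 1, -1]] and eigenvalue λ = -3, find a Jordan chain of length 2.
We seek v_1 ∈ ker((A + 3I)^2) \ ker(A + 3I), then set v_{i+1} = (A + 3I) v_i.

One such chain is v_1 = [[0, 1, 0]]^T, v_2 = [[1, -4, 1]]^T. Check: (A + 3I) v_2 = [[0, 0, 0]]^T = 0.

v_1 = [[0, 1, 0]]^T, v_2 = [[1, -4, 1]]^T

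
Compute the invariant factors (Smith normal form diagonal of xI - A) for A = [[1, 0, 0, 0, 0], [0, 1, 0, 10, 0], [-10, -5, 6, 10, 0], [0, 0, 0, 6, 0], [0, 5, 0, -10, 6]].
The Jordan structure of A has elementary divisors (x - 1), (x - 1), (x - 6), (x - 6), (x - 6). Arranging the block sizes at each eigenvalue in decreasing order and taking row products gives the invariant factors.

Invariant factors (smallest first, each dividing the next): x - 6, (x - 6)(x - 1), (x - 6)(x - 1).

Check: the last factor (x - 6)(x - 1) is the minimal polynomial, and the product (x - 6)^3(x - 1)^2 is the characteristic polynomial.

x - 6, (x - 6)(x - 1), (x - 6)(x - 1)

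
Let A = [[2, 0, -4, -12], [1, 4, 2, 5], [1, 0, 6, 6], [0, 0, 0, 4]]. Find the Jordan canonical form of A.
The characteristic polynomial is det(xI - A) = (x - 4)^4, so the eigenvalues are 4 (algebraic multiplicity 4).

For λ = 4: rank(A - 4I) = 2, rank((A - 4I)^2) = 0. The eigenspace has dimension 4 - 2 = 2, so there are 2 Jordan blocks; the rank sequence gives block sizes [2, 2].

Assembling the blocks gives the Jordan form J above.

J = [[4, 1, 0, 0], [0, 4, 0, 0], [0, 0, 4, 1], [0, 0, 0, 4]]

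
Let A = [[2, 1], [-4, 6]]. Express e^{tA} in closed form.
A has Jordan form J = [[4, 1], [0, 4]] with A = PJP^{-1}, so e^{tA} = P e^{tJ} P^{-1}.

For a Jordan block J_k(λ), e^{tJ_k(λ)} = e^{λt} · (I + tN + t^2 N^2/2! + ... + t^{k-1} N^{k-1}/(k-1)!) where N is the nilpotent superdiagonal part.

Assembling the blocks and conjugating back gives the entries of e^{tA} as shown above.

e^{tA} = [[(1 - 2*t)*e^{4*t}, t*e^{4*t}], [-4*t*e^{4*t}, (2*t + 1)*e^{4*t}]]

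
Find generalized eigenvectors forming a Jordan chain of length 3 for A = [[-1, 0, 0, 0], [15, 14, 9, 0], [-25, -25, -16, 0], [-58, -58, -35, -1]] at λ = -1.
v_1 = [[0, 2, -3, -6]]^T, v_2 = [[0, 3, -5, -11]]^T, v_3 = [[0, 0, 0, 1]]^T

We seek v_1 ∈ ker((A + I)^3) \ ker((A + I)^2), then set v_{i+1} = (A + I) v_i.

One such chain is v_1 = [[0, 2, -3, -6]]^T, v_2 = [[0, 3, -5, -11]]^T, v_3 = [[0, 0, 0, 1]]^T. Check: (A + I) v_3 = [[0, 0, 0, 0]]^T = 0.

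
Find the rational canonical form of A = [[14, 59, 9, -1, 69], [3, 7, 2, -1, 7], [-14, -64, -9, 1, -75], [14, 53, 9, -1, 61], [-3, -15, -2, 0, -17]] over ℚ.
R = [[0, 0, 0, 0, -4], [1, 0, 0, 0, 7], [0, 1, 0, 0, 6], [0, 0, 1, 0, -7], [0, 0, 0, 1, -6]]

The invariant factors of A (the non-unit diagonal entries of the Smith normal form of xI - A over ℚ[x]) are (x + 4)(x^2 + x - 1)^2, each dividing the next. The characteristic polynomial is their product, (x + 4)(x^2 + x - 1)^2.

The rational canonical form is the block-diagonal matrix of companion matrices C(f_i):
R = [[0, 0, 0, 0, -4], [1, 0, 0, 0, 7], [0, 1, 0, 0, 6], [0, 0, 1, 0, -7], [0, 0, 0, 1, -6]].

Note the characteristic polynomial does not split into linear factors over ℚ, so A has no Jordan form over ℚ; the rational canonical form exists over any field.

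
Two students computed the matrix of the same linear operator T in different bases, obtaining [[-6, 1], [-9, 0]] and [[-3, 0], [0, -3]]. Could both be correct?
No.

Both have characteristic polynomial (x + 3)^2, but the minimal polynomial of A is (x + 3)^2 while the minimal polynomial of B is x + 3. The minimal polynomial is a similarity invariant, so A and B are not similar.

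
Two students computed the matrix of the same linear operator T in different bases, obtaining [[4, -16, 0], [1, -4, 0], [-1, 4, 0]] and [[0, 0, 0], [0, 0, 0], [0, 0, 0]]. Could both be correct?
No.

Both have characteristic polynomial x^3, but the minimal polynomial of A is x^2 while the minimal polynomial of B is x. The minimal polynomial is a similarity invariant, so A and B are not similar.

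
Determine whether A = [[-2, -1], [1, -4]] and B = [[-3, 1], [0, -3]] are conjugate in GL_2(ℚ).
Two matrices over a field are similar if and only if they have the same invariant factors.

Both A and B have characteristic polynomial (x + 3)^2 and minimal polynomial (x + 3)^2. Computing further, both have invariant factors (x + 3)^2. Hence A and B are similar.

Yes.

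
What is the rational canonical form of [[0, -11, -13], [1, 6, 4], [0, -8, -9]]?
R = [[0, 0, 5], [1, 0, 11], [0, 1, -3]]

The invariant factors of A (the non-unit diagonal entries of the Smith normal form of xI - A over ℚ[x]) are (x + 5)(x^2 - 2x - 1), each dividing the next. The characteristic polynomial is their product, (x + 5)(x^2 - 2x - 1).

The rational canonical form is the block-diagonal matrix of companion matrices C(f_i):
R = [[0, 0, 5], [1, 0, 11], [0, 1, -3]].

Note the characteristic polynomial does not split into linear factors over ℚ, so A has no Jordan form over ℚ; the rational canonical form exists over any field.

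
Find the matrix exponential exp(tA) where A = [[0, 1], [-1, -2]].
e^{tA} = [[(t + 1)*e^{-t}, t*e^{-t}], [-t*e^{-t}, (1 - t)*e^{-t}]]

A has Jordan form J = [[-1, 1], [0, -1]] with A = PJP^{-1}, so e^{tA} = P e^{tJ} P^{-1}.

For a Jordan block J_k(λ), e^{tJ_k(λ)} = e^{λt} · (I + tN + t^2 N^2/2! + ... + t^{k-1} N^{k-1}/(k-1)!) where N is the nilpotent superdiagonal part.

Assembling the blocks and conjugating back gives the entries of e^{tA} as shown above.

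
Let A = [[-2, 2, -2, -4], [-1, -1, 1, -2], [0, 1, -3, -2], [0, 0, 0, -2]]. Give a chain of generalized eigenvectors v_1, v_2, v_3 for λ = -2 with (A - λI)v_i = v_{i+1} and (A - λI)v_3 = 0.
We seek v_1 ∈ ker((A + 2I)^3) \ ker((A + 2I)^2), then set v_{i+1} = (A + 2I) v_i.

One such chain is v_1 = [[3, 2, 2, 0]]^T, v_2 = [[0, 1, 0, 0]]^T, v_3 = [[2, 1, 1, 0]]^T. Check: (A + 2I) v_3 = [[0, 0, 0, 0]]^T = 0.

v_1 = [[3, 2, 2, 0]]^T, v_2 = [[0, 1, 0, 0]]^T, v_3 = [[2, 1, 1, 0]]^T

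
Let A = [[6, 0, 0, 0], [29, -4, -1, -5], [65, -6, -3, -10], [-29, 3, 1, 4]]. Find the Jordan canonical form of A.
J = [[-1, 1, 0, 0], [0, -1, 0, 0], [0, 0, -1, 0], [0, 0, 0, 6]]

The characteristic polynomial is det(xI - A) = (x - 6)(x + 1)^3, so the eigenvalues are -1 (algebraic multiplicity 3), 6 (algebraic multiplicity 1).

For λ = -1: rank(A + I) = 2, rank((A + I)^2) = 1. The eigenspace has dimension 4 - 2 = 2, so there are 2 Jordan blocks; the rank sequence gives block sizes [2, 1].

For λ = 6: algebraic multiplicity 1 gives one 1×1 block.

Assembling the blocks gives the Jordan form J above.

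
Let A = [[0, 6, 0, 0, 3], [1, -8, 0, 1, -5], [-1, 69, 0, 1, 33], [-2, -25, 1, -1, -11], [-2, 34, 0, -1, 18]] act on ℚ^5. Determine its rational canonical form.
R = [[0, 0, 0, 0, 3], [1, 0, 0, 0, -19], [0, 1, 0, 0, 39], [0, 0, 1, 0, -29], [0, 0, 0, 1, 9]]

The invariant factors of A (the non-unit diagonal entries of the Smith normal form of xI - A over ℚ[x]) are (x - 3)(x^2 - 3x + 1)^2, each dividing the next. The characteristic polynomial is their product, (x - 3)(x^2 - 3x + 1)^2.

The rational canonical form is the block-diagonal matrix of companion matrices C(f_i):
R = [[0, 0, 0, 0, 3], [1, 0, 0, 0, -19], [0, 1, 0, 0, 39], [0, 0, 1, 0, -29], [0, 0, 0, 1, 9]].

Note the characteristic polynomial does not split into linear factors over ℚ, so A has no Jordan form over ℚ; the rational canonical form exists over any field.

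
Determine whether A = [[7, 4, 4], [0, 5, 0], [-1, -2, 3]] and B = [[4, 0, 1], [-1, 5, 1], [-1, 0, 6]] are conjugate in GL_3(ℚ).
Yes.

Two matrices over a field are similar if and only if they have the same invariant factors.

Both A and B have characteristic polynomial (x - 5)^3 and minimal polynomial (x - 5)^2. Computing further, both have invariant factors x - 5, (x - 5)^2. Hence A and B are similar.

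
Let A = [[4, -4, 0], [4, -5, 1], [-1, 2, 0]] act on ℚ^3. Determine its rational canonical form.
R = [[0, 0, -4], [1, 0, 6], [0, 1, -1]]

The invariant factors of A (the non-unit diagonal entries of the Smith normal form of xI - A over ℚ[x]) are (x - 1)(x^2 + 2x - 4), each dividing the next. The characteristic polynomial is their product, (x - 1)(x^2 + 2x - 4).

The rational canonical form is the block-diagonal matrix of companion matrices C(f_i):
R = [[0, 0, -4], [1, 0, 6], [0, 1, -1]].

Note the characteristic polynomial does not split into linear factors over ℚ, so A has no Jordan form over ℚ; the rational canonical form exists over any field.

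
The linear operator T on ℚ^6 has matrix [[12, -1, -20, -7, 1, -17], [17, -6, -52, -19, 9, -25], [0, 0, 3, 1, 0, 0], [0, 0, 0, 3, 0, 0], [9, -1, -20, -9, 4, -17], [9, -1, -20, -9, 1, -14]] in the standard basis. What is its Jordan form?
J = [[-5, 1, 0, 0, 0, 0], [0, -5, 0, 0, 0, 0], [0, 0, 3, 1, 0, 0], [0, 0, 0, 3, 0, 0], [0, 0, 0, 0, 3, 0], [0, 0, 0, 0, 0, 3]]

The characteristic polynomial is det(xI - A) = (x - 3)^4(x + 5)^2, so the eigenvalues are -5 (algebraic multiplicity 2), 3 (algebraic multiplicity 4).

For λ = -5: rank(A + 5I) = 5, rank((A + 5I)^2) = 4. The eigenspace has dimension 6 - 5 = 1, so there is 1 Jordan block; the rank sequence gives block sizes [2].

For λ = 3: rank(A - 3I) = 3, rank((A - 3I)^2) = 2. The eigenspace has dimension 6 - 3 = 3, so there are 3 Jordan blocks; the rank sequence gives block sizes [2, 1, 1].

Assembling the blocks gives the Jordan form J above.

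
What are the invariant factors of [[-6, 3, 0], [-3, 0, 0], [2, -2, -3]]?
x + 3, (x + 3)^2

The Jordan structure of A has elementary divisors (x + 3)^2, (x + 3). Arranging the block sizes at each eigenvalue in decreasing order and taking row products gives the invariant factors.

Invariant factors (smallest first, each dividing the next): x + 3, (x + 3)^2.

Check: the last factor (x + 3)^2 is the minimal polynomial, and the product (x + 3)^3 is the characteristic polynomial.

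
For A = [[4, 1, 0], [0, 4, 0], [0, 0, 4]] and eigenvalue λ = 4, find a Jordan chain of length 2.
We seek v_1 ∈ ker((A - 4I)^2) \ ker(A - 4I), then set v_{i+1} = (A - 4I) v_i.

One such chain is v_1 = [[-1, 1, 0]]^T, v_2 = [[1, 0, 0]]^T. Check: (A - 4I) v_2 = [[0, 0, 0]]^T = 0.

v_1 = [[-1, 1, 0]]^T, v_2 = [[1, 0, 0]]^T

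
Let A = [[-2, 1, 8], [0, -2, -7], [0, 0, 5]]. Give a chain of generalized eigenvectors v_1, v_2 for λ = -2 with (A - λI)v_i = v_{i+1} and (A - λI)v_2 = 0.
We seek v_1 ∈ ker((A + 2I)^2) \ ker(A + 2I), then set v_{i+1} = (A + 2I) v_i.

One such chain is v_1 = [[0, 1, 0]]^T, v_2 = [[1, 0, 0]]^T. Check: (A + 2I) v_2 = [[0, 0, 0]]^T = 0.

v_1 = [[0, 1, 0]]^T, v_2 = [[1, 0, 0]]^T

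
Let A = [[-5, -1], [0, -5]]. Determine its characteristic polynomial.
χ_A(x) = (x + 5)^2

xI - A = [[x + 5, 1], [0, x + 5]].

Expanding det(xI - A) along the first row:
det(xI - A) = + (x + 5)·det([[x + 5]]) - (1)·det([[0]]).

Evaluating gives χ_A(x) = x^2 + 10x + 25 = (x + 5)^2.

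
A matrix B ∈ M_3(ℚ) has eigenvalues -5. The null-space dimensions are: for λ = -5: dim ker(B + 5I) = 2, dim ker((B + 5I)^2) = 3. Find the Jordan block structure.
λ = -5: successive nullity increments [2, 1] count blocks of size ≥ k; block sizes are [2, 1].

Jordan blocks: (-5, 2), (-5, 1)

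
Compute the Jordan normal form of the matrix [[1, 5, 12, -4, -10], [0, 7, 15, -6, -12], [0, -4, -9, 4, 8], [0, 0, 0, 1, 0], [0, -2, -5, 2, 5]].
The characteristic polynomial is det(xI - A) = (x - 1)^5, so the eigenvalues are 1 (algebraic multiplicity 5).

For λ = 1: rank(A - I) = 2, rank((A - I)^2) = 1, rank((A - I)^3) = 0. The eigenspace has dimension 5 - 2 = 3, so there are 3 Jordan blocks; the rank sequence gives block sizes [3, 1, 1].

Assembling the blocks gives the Jordan form J above.

J = [[1, 1, 0, 0, 0], [0, 1, 1, 0, 0], [0, 0, 1, 0, 0], [0, 0, 0, 1, 0], [0, 0, 0, 0, 1]]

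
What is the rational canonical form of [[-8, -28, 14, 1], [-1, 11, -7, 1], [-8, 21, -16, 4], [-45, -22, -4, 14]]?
The invariant factors of A (the non-unit diagonal entries of the Smith normal form of xI - A over ℚ[x]) are (x - 1)(x^3 - 4x - 5), each dividing the next. The characteristic polynomial is their product, (x - 1)(x^3 - 4x - 5).

The rational canonical form is the block-diagonal matrix of companion matrices C(f_i):
R = [[0, 0, 0, -5], [1, 0, 0, 1], [0, 1, 0, 4], [0, 0, 1, 1]].

Note the characteristic polynomial does not split into linear factors over ℚ, so A has no Jordan form over ℚ; the rational canonical form exists over any field.

R = [[0, 0, 0, -5], [1, 0, 0, 1], [0, 1, 0, 4], [0, 0, 1, 1]]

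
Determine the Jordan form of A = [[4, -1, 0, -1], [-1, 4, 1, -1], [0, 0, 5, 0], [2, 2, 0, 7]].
J = [[5, 1, 0, 0], [0, 5, 1, 0], [0, 0, 5, 0], [0, 0, 0, 5]]

The characteristic polynomial is det(xI - A) = (x - 5)^4, so the eigenvalues are 5 (algebraic multiplicity 4).

For λ = 5: rank(A - 5I) = 2, rank((A - 5I)^2) = 1, rank((A - 5I)^3) = 0. The eigenspace has dimension 4 - 2 = 2, so there are 2 Jordan blocks; the rank sequence gives block sizes [3, 1].

Assembling the blocks gives the Jordan form J above.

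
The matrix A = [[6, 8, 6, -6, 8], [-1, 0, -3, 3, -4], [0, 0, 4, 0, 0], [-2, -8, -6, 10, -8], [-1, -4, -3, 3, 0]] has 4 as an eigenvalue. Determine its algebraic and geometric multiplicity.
algebraic multiplicity 5, geometric multiplicity 4

The characteristic polynomial is (x - 4)^5, so the factor x - 4 appears with exponent 5: the algebraic multiplicity is 5.

rank(A - 4I) = 1, so the eigenspace has dimension 5 - 1 = 4: the geometric multiplicity is 4.

Since 4 < 5, A is not diagonalizable.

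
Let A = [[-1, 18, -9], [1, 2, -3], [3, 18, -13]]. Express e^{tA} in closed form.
A has Jordan form J = [[-4, 1, 0], [0, -4, 0], [0, 0, -4]] with A = PJP^{-1}, so e^{tA} = P e^{tJ} P^{-1}.

For a Jordan block J_k(λ), e^{tJ_k(λ)} = e^{λt} · (I + tN + t^2 N^2/2! + ... + t^{k-1} N^{k-1}/(k-1)!) where N is the nilpotent superdiagonal part.

Assembling the blocks and conjugating back gives the entries of e^{tA} as shown above.

e^{tA} = [[(3*t + 1)*e^{-4*t}, 18*t*e^{-4*t}, -9*t*e^{-4*t}], [t*e^{-4*t}, (6*t + 1)*e^{-4*t}, -3*t*e^{-4*t}], [3*t*e^{-4*t}, 18*t*e^{-4*t}, (1 - 9*t)*e^{-4*t}]]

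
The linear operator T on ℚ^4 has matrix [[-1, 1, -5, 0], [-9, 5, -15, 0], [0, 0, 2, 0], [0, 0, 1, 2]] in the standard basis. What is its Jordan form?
The characteristic polynomial is det(xI - A) = (x - 2)^4, so the eigenvalues are 2 (algebraic multiplicity 4).

For λ = 2: rank(A - 2I) = 2, rank((A - 2I)^2) = 0. The eigenspace has dimension 4 - 2 = 2, so there are 2 Jordan blocks; the rank sequence gives block sizes [2, 2].

Assembling the blocks gives the Jordan form J above.

J = [[2, 1, 0, 0], [0, 2, 0, 0], [0, 0, 2, 1], [0, 0, 0, 2]]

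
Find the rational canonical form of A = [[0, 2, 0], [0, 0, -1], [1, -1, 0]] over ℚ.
The invariant factors of A (the non-unit diagonal entries of the Smith normal form of xI - A over ℚ[x]) are x^3 - x + 2, each dividing the next. The characteristic polynomial is their product, x^3 - x + 2.

The rational canonical form is the block-diagonal matrix of companion matrices C(f_i):
R = [[0, 0, -2], [1, 0, 1], [0, 1, 0]].

Note the characteristic polynomial does not split into linear factors over ℚ, so A has no Jordan form over ℚ; the rational canonical form exists over any field.

R = [[0, 0, -2], [1, 0, 1], [0, 1, 0]]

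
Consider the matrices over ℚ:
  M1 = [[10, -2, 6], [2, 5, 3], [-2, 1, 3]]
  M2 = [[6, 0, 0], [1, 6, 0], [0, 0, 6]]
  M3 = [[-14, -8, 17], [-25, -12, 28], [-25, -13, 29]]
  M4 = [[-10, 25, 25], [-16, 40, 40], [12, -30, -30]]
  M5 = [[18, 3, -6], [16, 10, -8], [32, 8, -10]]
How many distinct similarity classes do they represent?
Characteristic polynomials: χ_{M1} = (x - 6)^3, χ_{M2} = (x - 6)^3, χ_{M3} = (x - 1)^3, χ_{M4} = x^3, χ_{M5} = (x - 6)^3.

{M1, M2, M5}: invariant factors x - 6, (x - 6)^2.

{M3}: invariant factors (x - 1)^3.

{M4}: invariant factors x, x^2.

Matrices are similar if and only if their invariant-factor lists agree; the partition into similarity classes is {M1, M2, M5}, {M3}, {M4}.

3 classes: {M1, M2, M5}, {M3}, {M4}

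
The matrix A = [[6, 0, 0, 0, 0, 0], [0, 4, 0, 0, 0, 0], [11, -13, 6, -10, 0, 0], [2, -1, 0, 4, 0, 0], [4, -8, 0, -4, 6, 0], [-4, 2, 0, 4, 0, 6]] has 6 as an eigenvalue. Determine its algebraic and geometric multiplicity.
algebraic multiplicity 4, geometric multiplicity 3

The characteristic polynomial is (x - 6)^4(x - 4)^2, so the factor x - 6 appears with exponent 4: the algebraic multiplicity is 4.

rank(A - 6I) = 3, so the eigenspace has dimension 6 - 3 = 3: the geometric multiplicity is 3.

Since 3 < 4, A is not diagonalizable.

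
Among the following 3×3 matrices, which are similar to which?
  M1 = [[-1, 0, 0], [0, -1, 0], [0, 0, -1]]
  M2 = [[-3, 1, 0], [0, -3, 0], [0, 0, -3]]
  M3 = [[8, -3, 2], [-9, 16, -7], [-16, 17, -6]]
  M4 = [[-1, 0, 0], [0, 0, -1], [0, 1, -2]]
Characteristic polynomials: χ_{M1} = (x + 1)^3, χ_{M2} = (x + 3)^3, χ_{M3} = (x - 6)^3, χ_{M4} = (x + 1)^3.

{M1}: invariant factors x + 1, x + 1, x + 1.

{M2}: invariant factors x + 3, (x + 3)^2.

{M3}: invariant factors (x - 6)^3.

{M4}: invariant factors x + 1, (x + 1)^2.

Matrices are similar if and only if their invariant-factor lists agree; the partition into similarity classes is {M1}, {M2}, {M3}, {M4}.

4 classes: {M1}, {M2}, {M3}, {M4}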